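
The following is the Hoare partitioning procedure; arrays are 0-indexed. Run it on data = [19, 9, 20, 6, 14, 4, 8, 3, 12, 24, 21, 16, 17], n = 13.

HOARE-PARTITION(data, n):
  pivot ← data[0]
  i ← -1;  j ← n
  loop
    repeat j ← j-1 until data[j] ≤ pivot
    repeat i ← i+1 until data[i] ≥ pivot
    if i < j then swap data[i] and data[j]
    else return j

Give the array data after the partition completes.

[17, 9, 16, 6, 14, 4, 8, 3, 12, 24, 21, 20, 19]

pivot = data[0] = 19; i = -1, j = 13
j→12 (data[12]=17≤19), i→0 (data[0]=19≥19); i<j, swap → [17, 9, 20, 6, 14, 4, 8, 3, 12, 24, 21, 16, 19]
j→11 (data[11]=16≤19), i→2 (data[2]=20≥19); i<j, swap → [17, 9, 16, 6, 14, 4, 8, 3, 12, 24, 21, 20, 19]
j→8, i→9; i≥j, return j=8. data = [17, 9, 16, 6, 14, 4, 8, 3, 12, 24, 21, 20, 19]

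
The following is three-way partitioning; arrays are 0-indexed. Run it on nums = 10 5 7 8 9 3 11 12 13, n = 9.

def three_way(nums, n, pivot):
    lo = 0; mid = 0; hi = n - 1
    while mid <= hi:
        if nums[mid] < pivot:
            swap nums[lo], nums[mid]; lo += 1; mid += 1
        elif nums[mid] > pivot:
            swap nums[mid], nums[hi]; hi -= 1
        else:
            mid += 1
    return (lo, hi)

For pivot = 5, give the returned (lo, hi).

pivot = 5; lo=0, mid=0, hi=8
nums[mid]=10>5: swap nums[0],nums[8]; hi=7 → 13 5 7 8 9 3 11 12 10
nums[mid]=13>5: swap nums[0],nums[7]; hi=6 → 12 5 7 8 9 3 11 13 10
nums[mid]=12>5: swap nums[0],nums[6]; hi=5 → 11 5 7 8 9 3 12 13 10
nums[mid]=11>5: swap nums[0],nums[5]; hi=4 → 3 5 7 8 9 11 12 13 10
nums[mid]=3<5: swap nums[0],nums[0]; lo=1,mid=1 → 3 5 7 8 9 11 12 13 10
nums[mid]=5=5: mid=2
nums[mid]=7>5: swap nums[2],nums[4]; hi=3 → 3 5 9 8 7 11 12 13 10
nums[mid]=9>5: swap nums[2],nums[3]; hi=2 → 3 5 8 9 7 11 12 13 10
nums[mid]=8>5: swap nums[2],nums[2]; hi=1 → 3 5 8 9 7 11 12 13 10
end: lo=1, hi=1; nums = 3 5 8 9 7 11 12 13 10

(1, 1)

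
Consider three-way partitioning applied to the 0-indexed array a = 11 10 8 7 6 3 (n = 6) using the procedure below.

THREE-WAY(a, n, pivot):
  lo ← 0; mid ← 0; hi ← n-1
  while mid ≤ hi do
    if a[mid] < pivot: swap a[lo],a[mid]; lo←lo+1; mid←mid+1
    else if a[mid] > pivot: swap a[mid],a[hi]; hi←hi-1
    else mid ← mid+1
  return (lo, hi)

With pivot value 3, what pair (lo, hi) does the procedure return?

(0, 0)

lo=0 mid=0 hi=5
11>3: swap(0,5), hi=4 ⇒ 3 10 8 7 6 11
3=3: mid=1
10>3: swap(1,4), hi=3 ⇒ 3 6 8 7 10 11
6>3: swap(1,3), hi=2 ⇒ 3 7 8 6 10 11
7>3: swap(1,2), hi=1 ⇒ 3 8 7 6 10 11
8>3: swap(1,1), hi=0 ⇒ 3 8 7 6 10 11
done. lo=0 hi=0; a=3 8 7 6 10 11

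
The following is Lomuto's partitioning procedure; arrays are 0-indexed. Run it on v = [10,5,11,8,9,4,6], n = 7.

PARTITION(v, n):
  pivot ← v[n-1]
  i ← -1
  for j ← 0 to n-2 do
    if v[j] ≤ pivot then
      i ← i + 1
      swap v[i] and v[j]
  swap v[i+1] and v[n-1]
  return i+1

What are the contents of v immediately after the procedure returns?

pivot = v[6] = 6; i = -1
j=0: v[0]=10 > 6 → no swap
j=1: v[1]=5 ≤ 6 → i=0, swap v[0],v[1] → [5,10,11,8,9,4,6]
j=2: v[2]=11 > 6 → no swap
j=3: v[3]=8 > 6 → no swap
j=4: v[4]=9 > 6 → no swap
j=5: v[5]=4 ≤ 6 → i=1, swap v[1],v[5] → [5,4,11,8,9,10,6]
final swap v[2],v[6] → [5,4,6,8,9,10,11]; return 2

[5,4,6,8,9,10,11]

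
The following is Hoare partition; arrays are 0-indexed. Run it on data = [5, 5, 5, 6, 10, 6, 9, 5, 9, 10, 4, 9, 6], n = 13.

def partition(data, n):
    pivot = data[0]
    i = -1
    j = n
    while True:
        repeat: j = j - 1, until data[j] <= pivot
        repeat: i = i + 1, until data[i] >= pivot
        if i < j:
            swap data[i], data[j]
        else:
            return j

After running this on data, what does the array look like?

pivot = data[0] = 5; i = -1, j = 13
j→10 (data[10]=4≤5), i→0 (data[0]=5≥5); i<j, swap → [4, 5, 5, 6, 10, 6, 9, 5, 9, 10, 5, 9, 6]
j→7 (data[7]=5≤5), i→1 (data[1]=5≥5); i<j, swap → [4, 5, 5, 6, 10, 6, 9, 5, 9, 10, 5, 9, 6]
j→2, i→2; i≥j, return j=2. data = [4, 5, 5, 6, 10, 6, 9, 5, 9, 10, 5, 9, 6]

[4, 5, 5, 6, 10, 6, 9, 5, 9, 10, 5, 9, 6]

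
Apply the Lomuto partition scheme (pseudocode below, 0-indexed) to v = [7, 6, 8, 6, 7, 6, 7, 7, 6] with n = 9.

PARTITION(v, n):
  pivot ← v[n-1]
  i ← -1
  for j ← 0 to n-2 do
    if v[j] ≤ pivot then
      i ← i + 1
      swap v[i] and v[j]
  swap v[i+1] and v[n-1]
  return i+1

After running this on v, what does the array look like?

pivot=6, i=-1
j=0: 7>6, skip
j=1: 6≤6, i=0, swap(0,1) ⇒ [6, 7, 8, 6, 7, 6, 7, 7, 6]
j=2: 8>6, skip
j=3: 6≤6, i=1, swap(1,3) ⇒ [6, 6, 8, 7, 7, 6, 7, 7, 6]
j=4: 7>6, skip
j=5: 6≤6, i=2, swap(2,5) ⇒ [6, 6, 6, 7, 7, 8, 7, 7, 6]
j=6: 7>6, skip
j=7: 7>6, skip
swap(3,8) ⇒ [6, 6, 6, 6, 7, 8, 7, 7, 7]; return 3

[6, 6, 6, 6, 7, 8, 7, 7, 7]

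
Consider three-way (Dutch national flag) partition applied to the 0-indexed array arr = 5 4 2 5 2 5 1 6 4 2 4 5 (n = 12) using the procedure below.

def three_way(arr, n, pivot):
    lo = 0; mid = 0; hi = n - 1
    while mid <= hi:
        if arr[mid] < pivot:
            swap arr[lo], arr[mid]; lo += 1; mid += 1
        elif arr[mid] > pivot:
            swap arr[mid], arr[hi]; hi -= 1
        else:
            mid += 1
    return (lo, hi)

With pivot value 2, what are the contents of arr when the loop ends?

lo=0 mid=0 hi=11
5>2: swap(0,11), hi=10 ⇒ 5 4 2 5 2 5 1 6 4 2 4 5
5>2: swap(0,10), hi=9 ⇒ 4 4 2 5 2 5 1 6 4 2 5 5
4>2: swap(0,9), hi=8 ⇒ 2 4 2 5 2 5 1 6 4 4 5 5
2=2: mid=1
4>2: swap(1,8), hi=7 ⇒ 2 4 2 5 2 5 1 6 4 4 5 5
4>2: swap(1,7), hi=6 ⇒ 2 6 2 5 2 5 1 4 4 4 5 5
6>2: swap(1,6), hi=5 ⇒ 2 1 2 5 2 5 6 4 4 4 5 5
1<2: swap(0,1), lo=1 mid=2 ⇒ 1 2 2 5 2 5 6 4 4 4 5 5
2=2: mid=3
5>2: swap(3,5), hi=4 ⇒ 1 2 2 5 2 5 6 4 4 4 5 5
5>2: swap(3,4), hi=3 ⇒ 1 2 2 2 5 5 6 4 4 4 5 5
2=2: mid=4
done. lo=1 hi=3; arr=1 2 2 2 5 5 6 4 4 4 5 5

1 2 2 2 5 5 6 4 4 4 5 5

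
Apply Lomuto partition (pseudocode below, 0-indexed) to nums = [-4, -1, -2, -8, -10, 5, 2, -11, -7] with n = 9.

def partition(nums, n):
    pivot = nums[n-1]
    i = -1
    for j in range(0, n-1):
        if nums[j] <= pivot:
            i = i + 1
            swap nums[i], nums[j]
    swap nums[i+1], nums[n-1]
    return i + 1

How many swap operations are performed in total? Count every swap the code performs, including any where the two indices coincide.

pivot = nums[8] = -7; i = -1
j=0: nums[0]=-4 > -7 → no swap
j=1: nums[1]=-1 > -7 → no swap
j=2: nums[2]=-2 > -7 → no swap
j=3: nums[3]=-8 ≤ -7 → i=0, swap nums[0],nums[3] → [-8, -1, -2, -4, -10, 5, 2, -11, -7]
j=4: nums[4]=-10 ≤ -7 → i=1, swap nums[1],nums[4] → [-8, -10, -2, -4, -1, 5, 2, -11, -7]
j=5: nums[5]=5 > -7 → no swap
j=6: nums[6]=2 > -7 → no swap
j=7: nums[7]=-11 ≤ -7 → i=2, swap nums[2],nums[7] → [-8, -10, -11, -4, -1, 5, 2, -2, -7]
final swap nums[3],nums[8] → [-8, -10, -11, -7, -1, 5, 2, -2, -4]; return 3

4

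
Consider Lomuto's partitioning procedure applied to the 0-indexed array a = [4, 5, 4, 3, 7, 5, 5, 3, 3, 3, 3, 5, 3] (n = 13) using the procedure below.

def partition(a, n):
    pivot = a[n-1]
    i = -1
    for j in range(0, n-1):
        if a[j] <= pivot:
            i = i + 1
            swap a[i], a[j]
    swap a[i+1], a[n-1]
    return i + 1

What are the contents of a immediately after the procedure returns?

[3, 3, 3, 3, 3, 3, 5, 5, 4, 4, 7, 5, 5]

pivot=3, i=-1
j=0: 4>3, skip
j=1: 5>3, skip
j=2: 4>3, skip
j=3: 3≤3, i=0, swap(0,3) ⇒ [3, 5, 4, 4, 7, 5, 5, 3, 3, 3, 3, 5, 3]
j=4: 7>3, skip
j=5: 5>3, skip
j=6: 5>3, skip
j=7: 3≤3, i=1, swap(1,7) ⇒ [3, 3, 4, 4, 7, 5, 5, 5, 3, 3, 3, 5, 3]
j=8: 3≤3, i=2, swap(2,8) ⇒ [3, 3, 3, 4, 7, 5, 5, 5, 4, 3, 3, 5, 3]
j=9: 3≤3, i=3, swap(3,9) ⇒ [3, 3, 3, 3, 7, 5, 5, 5, 4, 4, 3, 5, 3]
j=10: 3≤3, i=4, swap(4,10) ⇒ [3, 3, 3, 3, 3, 5, 5, 5, 4, 4, 7, 5, 3]
j=11: 5>3, skip
swap(5,12) ⇒ [3, 3, 3, 3, 3, 3, 5, 5, 4, 4, 7, 5, 5]; return 5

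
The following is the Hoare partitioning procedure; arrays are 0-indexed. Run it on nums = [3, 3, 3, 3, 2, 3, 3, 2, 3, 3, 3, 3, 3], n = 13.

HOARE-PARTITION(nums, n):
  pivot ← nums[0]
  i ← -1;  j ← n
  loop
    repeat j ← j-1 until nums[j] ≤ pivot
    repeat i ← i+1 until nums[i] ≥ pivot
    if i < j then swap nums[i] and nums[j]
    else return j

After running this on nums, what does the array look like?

pivot = nums[0] = 3; i = -1, j = 13
j→12 (nums[12]=3≤3), i→0 (nums[0]=3≥3); i<j, swap → [3, 3, 3, 3, 2, 3, 3, 2, 3, 3, 3, 3, 3]
j→11 (nums[11]=3≤3), i→1 (nums[1]=3≥3); i<j, swap → [3, 3, 3, 3, 2, 3, 3, 2, 3, 3, 3, 3, 3]
j→10 (nums[10]=3≤3), i→2 (nums[2]=3≥3); i<j, swap → [3, 3, 3, 3, 2, 3, 3, 2, 3, 3, 3, 3, 3]
j→9 (nums[9]=3≤3), i→3 (nums[3]=3≥3); i<j, swap → [3, 3, 3, 3, 2, 3, 3, 2, 3, 3, 3, 3, 3]
j→8 (nums[8]=3≤3), i→5 (nums[5]=3≥3); i<j, swap → [3, 3, 3, 3, 2, 3, 3, 2, 3, 3, 3, 3, 3]
j→7 (nums[7]=2≤3), i→6 (nums[6]=3≥3); i<j, swap → [3, 3, 3, 3, 2, 3, 2, 3, 3, 3, 3, 3, 3]
j→6, i→7; i≥j, return j=6. nums = [3, 3, 3, 3, 2, 3, 2, 3, 3, 3, 3, 3, 3]

[3, 3, 3, 3, 2, 3, 2, 3, 3, 3, 3, 3, 3]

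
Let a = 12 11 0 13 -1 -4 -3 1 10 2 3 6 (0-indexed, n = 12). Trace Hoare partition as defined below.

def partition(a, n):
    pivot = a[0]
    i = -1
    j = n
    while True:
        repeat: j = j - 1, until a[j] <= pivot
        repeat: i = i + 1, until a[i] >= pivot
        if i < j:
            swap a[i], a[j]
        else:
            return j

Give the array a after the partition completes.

6 11 0 3 -1 -4 -3 1 10 2 13 12

pivot=12
j stops at 11 (6), i stops at 0 (12); swap ⇒ 6 11 0 13 -1 -4 -3 1 10 2 3 12
j stops at 10 (3), i stops at 3 (13); swap ⇒ 6 11 0 3 -1 -4 -3 1 10 2 13 12
j stops at 9, i stops at 10; i≥j ⇒ return 9. a=6 11 0 3 -1 -4 -3 1 10 2 13 12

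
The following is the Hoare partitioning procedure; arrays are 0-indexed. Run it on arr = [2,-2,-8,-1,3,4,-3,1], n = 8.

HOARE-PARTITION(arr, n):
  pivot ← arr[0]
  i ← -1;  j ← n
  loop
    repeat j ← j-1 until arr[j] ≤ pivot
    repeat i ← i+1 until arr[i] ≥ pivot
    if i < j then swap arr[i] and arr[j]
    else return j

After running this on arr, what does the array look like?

pivot = arr[0] = 2; i = -1, j = 8
j→7 (arr[7]=1≤2), i→0 (arr[0]=2≥2); i<j, swap → [1,-2,-8,-1,3,4,-3,2]
j→6 (arr[6]=-3≤2), i→4 (arr[4]=3≥2); i<j, swap → [1,-2,-8,-1,-3,4,3,2]
j→4, i→5; i≥j, return j=4. arr = [1,-2,-8,-1,-3,4,3,2]

[1,-2,-8,-1,-3,4,3,2]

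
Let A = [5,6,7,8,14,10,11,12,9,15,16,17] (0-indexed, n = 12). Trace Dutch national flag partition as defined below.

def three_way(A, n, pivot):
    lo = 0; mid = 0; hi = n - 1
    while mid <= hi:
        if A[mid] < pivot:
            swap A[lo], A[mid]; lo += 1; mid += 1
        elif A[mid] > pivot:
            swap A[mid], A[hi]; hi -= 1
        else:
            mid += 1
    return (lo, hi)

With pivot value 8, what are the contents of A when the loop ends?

pivot = 8; lo=0, mid=0, hi=11
A[mid]=5<8: swap A[0],A[0]; lo=1,mid=1 → [5,6,7,8,14,10,11,12,9,15,16,17]
A[mid]=6<8: swap A[1],A[1]; lo=2,mid=2 → [5,6,7,8,14,10,11,12,9,15,16,17]
A[mid]=7<8: swap A[2],A[2]; lo=3,mid=3 → [5,6,7,8,14,10,11,12,9,15,16,17]
A[mid]=8=8: mid=4
A[mid]=14>8: swap A[4],A[11]; hi=10 → [5,6,7,8,17,10,11,12,9,15,16,14]
A[mid]=17>8: swap A[4],A[10]; hi=9 → [5,6,7,8,16,10,11,12,9,15,17,14]
A[mid]=16>8: swap A[4],A[9]; hi=8 → [5,6,7,8,15,10,11,12,9,16,17,14]
A[mid]=15>8: swap A[4],A[8]; hi=7 → [5,6,7,8,9,10,11,12,15,16,17,14]
A[mid]=9>8: swap A[4],A[7]; hi=6 → [5,6,7,8,12,10,11,9,15,16,17,14]
A[mid]=12>8: swap A[4],A[6]; hi=5 → [5,6,7,8,11,10,12,9,15,16,17,14]
A[mid]=11>8: swap A[4],A[5]; hi=4 → [5,6,7,8,10,11,12,9,15,16,17,14]
A[mid]=10>8: swap A[4],A[4]; hi=3 → [5,6,7,8,10,11,12,9,15,16,17,14]
end: lo=3, hi=3; A = [5,6,7,8,10,11,12,9,15,16,17,14]

[5,6,7,8,10,11,12,9,15,16,17,14]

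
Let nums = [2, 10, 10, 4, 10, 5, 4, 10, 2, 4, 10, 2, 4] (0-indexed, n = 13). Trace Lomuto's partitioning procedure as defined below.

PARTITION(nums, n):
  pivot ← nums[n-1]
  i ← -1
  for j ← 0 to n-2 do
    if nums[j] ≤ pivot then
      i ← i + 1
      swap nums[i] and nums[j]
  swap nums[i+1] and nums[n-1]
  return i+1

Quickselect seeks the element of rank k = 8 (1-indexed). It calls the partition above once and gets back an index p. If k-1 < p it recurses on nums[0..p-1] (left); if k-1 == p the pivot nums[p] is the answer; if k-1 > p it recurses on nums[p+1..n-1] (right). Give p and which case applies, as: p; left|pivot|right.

6; right

pivot=4, i=-1
j=0: 2≤4, i=0, swap(0,0) ⇒ [2, 10, 10, 4, 10, 5, 4, 10, 2, 4, 10, 2, 4]
j=1: 10>4, skip
j=2: 10>4, skip
j=3: 4≤4, i=1, swap(1,3) ⇒ [2, 4, 10, 10, 10, 5, 4, 10, 2, 4, 10, 2, 4]
j=4: 10>4, skip
j=5: 5>4, skip
j=6: 4≤4, i=2, swap(2,6) ⇒ [2, 4, 4, 10, 10, 5, 10, 10, 2, 4, 10, 2, 4]
j=7: 10>4, skip
j=8: 2≤4, i=3, swap(3,8) ⇒ [2, 4, 4, 2, 10, 5, 10, 10, 10, 4, 10, 2, 4]
j=9: 4≤4, i=4, swap(4,9) ⇒ [2, 4, 4, 2, 4, 5, 10, 10, 10, 10, 10, 2, 4]
j=10: 10>4, skip
j=11: 2≤4, i=5, swap(5,11) ⇒ [2, 4, 4, 2, 4, 2, 10, 10, 10, 10, 10, 5, 4]
swap(6,12) ⇒ [2, 4, 4, 2, 4, 2, 4, 10, 10, 10, 10, 5, 10]; return 6
p = 6; k-1 = 7 > 6 ⇒ right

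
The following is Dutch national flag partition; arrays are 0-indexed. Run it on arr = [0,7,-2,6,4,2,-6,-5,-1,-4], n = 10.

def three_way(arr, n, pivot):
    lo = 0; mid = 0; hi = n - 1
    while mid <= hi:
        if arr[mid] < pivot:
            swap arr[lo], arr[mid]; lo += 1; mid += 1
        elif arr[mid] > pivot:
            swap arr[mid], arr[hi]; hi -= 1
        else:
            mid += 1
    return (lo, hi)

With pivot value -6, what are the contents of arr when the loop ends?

pivot = -6; lo=0, mid=0, hi=9
arr[mid]=0>-6: swap arr[0],arr[9]; hi=8 → [-4,7,-2,6,4,2,-6,-5,-1,0]
arr[mid]=-4>-6: swap arr[0],arr[8]; hi=7 → [-1,7,-2,6,4,2,-6,-5,-4,0]
arr[mid]=-1>-6: swap arr[0],arr[7]; hi=6 → [-5,7,-2,6,4,2,-6,-1,-4,0]
arr[mid]=-5>-6: swap arr[0],arr[6]; hi=5 → [-6,7,-2,6,4,2,-5,-1,-4,0]
arr[mid]=-6=-6: mid=1
arr[mid]=7>-6: swap arr[1],arr[5]; hi=4 → [-6,2,-2,6,4,7,-5,-1,-4,0]
arr[mid]=2>-6: swap arr[1],arr[4]; hi=3 → [-6,4,-2,6,2,7,-5,-1,-4,0]
arr[mid]=4>-6: swap arr[1],arr[3]; hi=2 → [-6,6,-2,4,2,7,-5,-1,-4,0]
arr[mid]=6>-6: swap arr[1],arr[2]; hi=1 → [-6,-2,6,4,2,7,-5,-1,-4,0]
arr[mid]=-2>-6: swap arr[1],arr[1]; hi=0 → [-6,-2,6,4,2,7,-5,-1,-4,0]
end: lo=0, hi=0; arr = [-6,-2,6,4,2,7,-5,-1,-4,0]

[-6,-2,6,4,2,7,-5,-1,-4,0]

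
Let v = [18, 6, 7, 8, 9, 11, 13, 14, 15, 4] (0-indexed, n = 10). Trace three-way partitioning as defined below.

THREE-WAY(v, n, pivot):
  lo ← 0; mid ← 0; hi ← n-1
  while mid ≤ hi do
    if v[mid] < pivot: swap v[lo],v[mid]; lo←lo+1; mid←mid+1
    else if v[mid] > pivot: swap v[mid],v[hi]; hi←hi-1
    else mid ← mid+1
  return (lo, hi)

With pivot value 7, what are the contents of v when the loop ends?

[4, 6, 7, 9, 11, 13, 14, 15, 8, 18]

pivot = 7; lo=0, mid=0, hi=9
v[mid]=18>7: swap v[0],v[9]; hi=8 → [4, 6, 7, 8, 9, 11, 13, 14, 15, 18]
v[mid]=4<7: swap v[0],v[0]; lo=1,mid=1 → [4, 6, 7, 8, 9, 11, 13, 14, 15, 18]
v[mid]=6<7: swap v[1],v[1]; lo=2,mid=2 → [4, 6, 7, 8, 9, 11, 13, 14, 15, 18]
v[mid]=7=7: mid=3
v[mid]=8>7: swap v[3],v[8]; hi=7 → [4, 6, 7, 15, 9, 11, 13, 14, 8, 18]
v[mid]=15>7: swap v[3],v[7]; hi=6 → [4, 6, 7, 14, 9, 11, 13, 15, 8, 18]
v[mid]=14>7: swap v[3],v[6]; hi=5 → [4, 6, 7, 13, 9, 11, 14, 15, 8, 18]
v[mid]=13>7: swap v[3],v[5]; hi=4 → [4, 6, 7, 11, 9, 13, 14, 15, 8, 18]
v[mid]=11>7: swap v[3],v[4]; hi=3 → [4, 6, 7, 9, 11, 13, 14, 15, 8, 18]
v[mid]=9>7: swap v[3],v[3]; hi=2 → [4, 6, 7, 9, 11, 13, 14, 15, 8, 18]
end: lo=2, hi=2; v = [4, 6, 7, 9, 11, 13, 14, 15, 8, 18]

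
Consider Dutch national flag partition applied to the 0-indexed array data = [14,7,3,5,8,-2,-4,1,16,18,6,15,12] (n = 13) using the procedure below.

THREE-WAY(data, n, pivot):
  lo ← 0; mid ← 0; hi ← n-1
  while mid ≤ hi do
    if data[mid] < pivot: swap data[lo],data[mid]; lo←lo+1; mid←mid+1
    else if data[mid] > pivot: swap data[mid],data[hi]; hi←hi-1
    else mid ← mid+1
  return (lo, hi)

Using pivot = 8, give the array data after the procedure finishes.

pivot = 8; lo=0, mid=0, hi=12
data[mid]=14>8: swap data[0],data[12]; hi=11 → [12,7,3,5,8,-2,-4,1,16,18,6,15,14]
data[mid]=12>8: swap data[0],data[11]; hi=10 → [15,7,3,5,8,-2,-4,1,16,18,6,12,14]
data[mid]=15>8: swap data[0],data[10]; hi=9 → [6,7,3,5,8,-2,-4,1,16,18,15,12,14]
data[mid]=6<8: swap data[0],data[0]; lo=1,mid=1 → [6,7,3,5,8,-2,-4,1,16,18,15,12,14]
data[mid]=7<8: swap data[1],data[1]; lo=2,mid=2 → [6,7,3,5,8,-2,-4,1,16,18,15,12,14]
data[mid]=3<8: swap data[2],data[2]; lo=3,mid=3 → [6,7,3,5,8,-2,-4,1,16,18,15,12,14]
data[mid]=5<8: swap data[3],data[3]; lo=4,mid=4 → [6,7,3,5,8,-2,-4,1,16,18,15,12,14]
data[mid]=8=8: mid=5
data[mid]=-2<8: swap data[4],data[5]; lo=5,mid=6 → [6,7,3,5,-2,8,-4,1,16,18,15,12,14]
data[mid]=-4<8: swap data[5],data[6]; lo=6,mid=7 → [6,7,3,5,-2,-4,8,1,16,18,15,12,14]
data[mid]=1<8: swap data[6],data[7]; lo=7,mid=8 → [6,7,3,5,-2,-4,1,8,16,18,15,12,14]
data[mid]=16>8: swap data[8],data[9]; hi=8 → [6,7,3,5,-2,-4,1,8,18,16,15,12,14]
data[mid]=18>8: swap data[8],data[8]; hi=7 → [6,7,3,5,-2,-4,1,8,18,16,15,12,14]
end: lo=7, hi=7; data = [6,7,3,5,-2,-4,1,8,18,16,15,12,14]

[6,7,3,5,-2,-4,1,8,18,16,15,12,14]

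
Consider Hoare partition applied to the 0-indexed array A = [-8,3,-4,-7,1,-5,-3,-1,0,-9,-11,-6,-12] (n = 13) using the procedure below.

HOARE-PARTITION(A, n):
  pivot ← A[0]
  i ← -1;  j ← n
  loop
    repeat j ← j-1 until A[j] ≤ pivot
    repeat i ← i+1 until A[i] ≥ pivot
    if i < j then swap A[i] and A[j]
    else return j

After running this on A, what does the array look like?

pivot=-8
j stops at 12 (-12), i stops at 0 (-8); swap ⇒ [-12,3,-4,-7,1,-5,-3,-1,0,-9,-11,-6,-8]
j stops at 10 (-11), i stops at 1 (3); swap ⇒ [-12,-11,-4,-7,1,-5,-3,-1,0,-9,3,-6,-8]
j stops at 9 (-9), i stops at 2 (-4); swap ⇒ [-12,-11,-9,-7,1,-5,-3,-1,0,-4,3,-6,-8]
j stops at 2, i stops at 3; i≥j ⇒ return 2. A=[-12,-11,-9,-7,1,-5,-3,-1,0,-4,3,-6,-8]

[-12,-11,-9,-7,1,-5,-3,-1,0,-4,3,-6,-8]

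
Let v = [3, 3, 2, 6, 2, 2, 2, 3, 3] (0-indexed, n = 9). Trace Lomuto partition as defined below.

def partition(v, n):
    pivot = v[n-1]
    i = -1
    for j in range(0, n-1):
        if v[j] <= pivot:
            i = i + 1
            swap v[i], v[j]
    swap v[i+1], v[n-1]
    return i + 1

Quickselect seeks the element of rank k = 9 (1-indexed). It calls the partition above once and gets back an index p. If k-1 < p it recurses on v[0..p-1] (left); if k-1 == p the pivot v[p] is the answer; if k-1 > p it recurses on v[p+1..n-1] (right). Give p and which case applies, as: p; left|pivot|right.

pivot = v[8] = 3; i = -1
j=0: v[0]=3 ≤ 3 → i=0, swap v[0],v[0] (no change) → [3, 3, 2, 6, 2, 2, 2, 3, 3]
j=1: v[1]=3 ≤ 3 → i=1, swap v[1],v[1] (no change) → [3, 3, 2, 6, 2, 2, 2, 3, 3]
j=2: v[2]=2 ≤ 3 → i=2, swap v[2],v[2] (no change) → [3, 3, 2, 6, 2, 2, 2, 3, 3]
j=3: v[3]=6 > 3 → no swap
j=4: v[4]=2 ≤ 3 → i=3, swap v[3],v[4] → [3, 3, 2, 2, 6, 2, 2, 3, 3]
j=5: v[5]=2 ≤ 3 → i=4, swap v[4],v[5] → [3, 3, 2, 2, 2, 6, 2, 3, 3]
j=6: v[6]=2 ≤ 3 → i=5, swap v[5],v[6] → [3, 3, 2, 2, 2, 2, 6, 3, 3]
j=7: v[7]=3 ≤ 3 → i=6, swap v[6],v[7] → [3, 3, 2, 2, 2, 2, 3, 6, 3]
final swap v[7],v[8] → [3, 3, 2, 2, 2, 2, 3, 3, 6]; return 7
p = 7; k-1 = 8 > 7 ⇒ right

7; right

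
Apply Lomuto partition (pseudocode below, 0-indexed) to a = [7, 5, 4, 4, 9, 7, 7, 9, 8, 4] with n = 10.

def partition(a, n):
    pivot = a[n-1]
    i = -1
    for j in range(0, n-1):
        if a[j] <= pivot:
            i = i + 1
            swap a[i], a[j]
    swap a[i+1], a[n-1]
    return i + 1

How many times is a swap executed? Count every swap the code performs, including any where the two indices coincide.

pivot=4, i=-1
j=0: 7>4, skip
j=1: 5>4, skip
j=2: 4≤4, i=0, swap(0,2) ⇒ [4, 5, 7, 4, 9, 7, 7, 9, 8, 4]
j=3: 4≤4, i=1, swap(1,3) ⇒ [4, 4, 7, 5, 9, 7, 7, 9, 8, 4]
j=4: 9>4, skip
j=5: 7>4, skip
j=6: 7>4, skip
j=7: 9>4, skip
j=8: 8>4, skip
swap(2,9) ⇒ [4, 4, 4, 5, 9, 7, 7, 9, 8, 7]; return 2

3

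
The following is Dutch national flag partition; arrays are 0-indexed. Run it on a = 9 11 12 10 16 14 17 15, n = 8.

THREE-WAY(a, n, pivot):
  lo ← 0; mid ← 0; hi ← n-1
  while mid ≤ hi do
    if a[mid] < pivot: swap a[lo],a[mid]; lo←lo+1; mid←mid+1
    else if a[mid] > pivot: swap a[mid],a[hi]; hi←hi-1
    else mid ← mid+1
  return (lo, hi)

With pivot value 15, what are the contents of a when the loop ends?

9 11 12 10 14 15 17 16

pivot = 15; lo=0, mid=0, hi=7
a[mid]=9<15: swap a[0],a[0]; lo=1,mid=1 → 9 11 12 10 16 14 17 15
a[mid]=11<15: swap a[1],a[1]; lo=2,mid=2 → 9 11 12 10 16 14 17 15
a[mid]=12<15: swap a[2],a[2]; lo=3,mid=3 → 9 11 12 10 16 14 17 15
a[mid]=10<15: swap a[3],a[3]; lo=4,mid=4 → 9 11 12 10 16 14 17 15
a[mid]=16>15: swap a[4],a[7]; hi=6 → 9 11 12 10 15 14 17 16
a[mid]=15=15: mid=5
a[mid]=14<15: swap a[4],a[5]; lo=5,mid=6 → 9 11 12 10 14 15 17 16
a[mid]=17>15: swap a[6],a[6]; hi=5 → 9 11 12 10 14 15 17 16
end: lo=5, hi=5; a = 9 11 12 10 14 15 17 16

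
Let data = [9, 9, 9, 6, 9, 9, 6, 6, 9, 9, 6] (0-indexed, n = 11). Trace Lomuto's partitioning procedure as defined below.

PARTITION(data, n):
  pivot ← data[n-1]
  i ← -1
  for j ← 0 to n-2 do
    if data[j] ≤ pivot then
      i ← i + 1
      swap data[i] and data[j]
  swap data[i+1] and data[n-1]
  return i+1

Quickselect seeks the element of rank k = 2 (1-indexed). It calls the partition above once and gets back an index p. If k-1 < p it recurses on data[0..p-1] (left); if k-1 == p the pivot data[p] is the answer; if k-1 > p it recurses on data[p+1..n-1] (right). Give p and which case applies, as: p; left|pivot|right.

3; left

pivot = data[10] = 6; i = -1
j=0: data[0]=9 > 6 → no swap
j=1: data[1]=9 > 6 → no swap
j=2: data[2]=9 > 6 → no swap
j=3: data[3]=6 ≤ 6 → i=0, swap data[0],data[3] → [6, 9, 9, 9, 9, 9, 6, 6, 9, 9, 6]
j=4: data[4]=9 > 6 → no swap
j=5: data[5]=9 > 6 → no swap
j=6: data[6]=6 ≤ 6 → i=1, swap data[1],data[6] → [6, 6, 9, 9, 9, 9, 9, 6, 9, 9, 6]
j=7: data[7]=6 ≤ 6 → i=2, swap data[2],data[7] → [6, 6, 6, 9, 9, 9, 9, 9, 9, 9, 6]
j=8: data[8]=9 > 6 → no swap
j=9: data[9]=9 > 6 → no swap
final swap data[3],data[10] → [6, 6, 6, 6, 9, 9, 9, 9, 9, 9, 9]; return 3
p = 3; k-1 = 1 < 3 ⇒ left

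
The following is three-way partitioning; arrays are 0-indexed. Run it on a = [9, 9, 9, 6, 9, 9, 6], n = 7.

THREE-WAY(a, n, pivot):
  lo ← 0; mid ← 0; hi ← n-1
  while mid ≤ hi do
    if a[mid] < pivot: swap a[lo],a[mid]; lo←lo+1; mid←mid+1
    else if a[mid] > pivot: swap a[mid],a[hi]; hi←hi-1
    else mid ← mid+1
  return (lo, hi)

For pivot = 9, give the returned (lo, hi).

(2, 6)

pivot = 9; lo=0, mid=0, hi=6
a[mid]=9=9: mid=1
a[mid]=9=9: mid=2
a[mid]=9=9: mid=3
a[mid]=6<9: swap a[0],a[3]; lo=1,mid=4 → [6, 9, 9, 9, 9, 9, 6]
a[mid]=9=9: mid=5
a[mid]=9=9: mid=6
a[mid]=6<9: swap a[1],a[6]; lo=2,mid=7 → [6, 6, 9, 9, 9, 9, 9]
end: lo=2, hi=6; a = [6, 6, 9, 9, 9, 9, 9]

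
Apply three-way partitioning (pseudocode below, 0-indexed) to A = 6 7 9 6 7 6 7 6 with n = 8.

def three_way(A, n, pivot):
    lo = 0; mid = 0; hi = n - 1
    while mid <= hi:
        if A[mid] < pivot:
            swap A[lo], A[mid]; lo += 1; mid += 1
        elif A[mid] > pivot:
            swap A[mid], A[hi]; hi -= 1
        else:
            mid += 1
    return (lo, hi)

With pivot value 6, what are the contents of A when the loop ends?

6 6 6 6 7 7 9 7

pivot = 6; lo=0, mid=0, hi=7
A[mid]=6=6: mid=1
A[mid]=7>6: swap A[1],A[7]; hi=6 → 6 6 9 6 7 6 7 7
A[mid]=6=6: mid=2
A[mid]=9>6: swap A[2],A[6]; hi=5 → 6 6 7 6 7 6 9 7
A[mid]=7>6: swap A[2],A[5]; hi=4 → 6 6 6 6 7 7 9 7
A[mid]=6=6: mid=3
A[mid]=6=6: mid=4
A[mid]=7>6: swap A[4],A[4]; hi=3 → 6 6 6 6 7 7 9 7
end: lo=0, hi=3; A = 6 6 6 6 7 7 9 7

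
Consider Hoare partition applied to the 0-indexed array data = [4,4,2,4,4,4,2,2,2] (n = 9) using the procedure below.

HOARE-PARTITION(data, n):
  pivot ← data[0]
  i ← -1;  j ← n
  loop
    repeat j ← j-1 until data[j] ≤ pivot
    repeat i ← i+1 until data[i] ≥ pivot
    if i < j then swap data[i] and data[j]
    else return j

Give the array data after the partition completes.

[2,2,2,2,4,4,4,4,4]

pivot=4
j stops at 8 (2), i stops at 0 (4); swap ⇒ [2,4,2,4,4,4,2,2,4]
j stops at 7 (2), i stops at 1 (4); swap ⇒ [2,2,2,4,4,4,2,4,4]
j stops at 6 (2), i stops at 3 (4); swap ⇒ [2,2,2,2,4,4,4,4,4]
j stops at 5 (4), i stops at 4 (4); swap ⇒ [2,2,2,2,4,4,4,4,4]
j stops at 4, i stops at 5; i≥j ⇒ return 4. data=[2,2,2,2,4,4,4,4,4]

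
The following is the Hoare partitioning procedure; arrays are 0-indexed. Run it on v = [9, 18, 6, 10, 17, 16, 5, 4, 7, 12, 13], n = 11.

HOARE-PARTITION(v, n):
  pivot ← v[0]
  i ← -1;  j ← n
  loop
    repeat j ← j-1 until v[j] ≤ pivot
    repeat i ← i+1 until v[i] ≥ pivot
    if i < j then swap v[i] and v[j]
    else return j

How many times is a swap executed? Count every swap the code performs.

pivot = v[0] = 9; i = -1, j = 11
j→8 (v[8]=7≤9), i→0 (v[0]=9≥9); i<j, swap → [7, 18, 6, 10, 17, 16, 5, 4, 9, 12, 13]
j→7 (v[7]=4≤9), i→1 (v[1]=18≥9); i<j, swap → [7, 4, 6, 10, 17, 16, 5, 18, 9, 12, 13]
j→6 (v[6]=5≤9), i→3 (v[3]=10≥9); i<j, swap → [7, 4, 6, 5, 17, 16, 10, 18, 9, 12, 13]
j→3, i→4; i≥j, return j=3. v = [7, 4, 6, 5, 17, 16, 10, 18, 9, 12, 13]

3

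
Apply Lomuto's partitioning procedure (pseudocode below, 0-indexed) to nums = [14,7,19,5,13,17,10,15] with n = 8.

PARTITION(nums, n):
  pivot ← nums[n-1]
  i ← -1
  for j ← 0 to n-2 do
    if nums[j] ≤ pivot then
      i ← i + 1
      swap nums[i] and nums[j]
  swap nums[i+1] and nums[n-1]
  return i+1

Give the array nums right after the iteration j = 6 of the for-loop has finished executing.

pivot = nums[7] = 15; i = -1
j=0: nums[0]=14 ≤ 15 → i=0, swap nums[0],nums[0] (no change) → [14,7,19,5,13,17,10,15]
j=1: nums[1]=7 ≤ 15 → i=1, swap nums[1],nums[1] (no change) → [14,7,19,5,13,17,10,15]
j=2: nums[2]=19 > 15 → no swap
j=3: nums[3]=5 ≤ 15 → i=2, swap nums[2],nums[3] → [14,7,5,19,13,17,10,15]
j=4: nums[4]=13 ≤ 15 → i=3, swap nums[3],nums[4] → [14,7,5,13,19,17,10,15]
j=5: nums[5]=17 > 15 → no swap
j=6: nums[6]=10 ≤ 15 → i=4, swap nums[4],nums[6] → [14,7,5,13,10,17,19,15]
(after j=6) nums = [14,7,5,13,10,17,19,15]

[14,7,5,13,10,17,19,15]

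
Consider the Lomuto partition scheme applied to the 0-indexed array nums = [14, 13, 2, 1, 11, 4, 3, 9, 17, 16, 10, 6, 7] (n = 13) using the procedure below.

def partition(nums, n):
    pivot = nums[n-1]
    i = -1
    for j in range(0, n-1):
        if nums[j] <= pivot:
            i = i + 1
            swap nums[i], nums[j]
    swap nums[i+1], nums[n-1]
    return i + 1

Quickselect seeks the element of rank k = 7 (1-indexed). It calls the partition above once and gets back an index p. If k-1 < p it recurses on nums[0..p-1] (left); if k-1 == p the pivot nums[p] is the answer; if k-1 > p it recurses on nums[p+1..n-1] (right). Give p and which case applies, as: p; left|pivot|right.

5; right

pivot = nums[12] = 7; i = -1
j=0: nums[0]=14 > 7 → no swap
j=1: nums[1]=13 > 7 → no swap
j=2: nums[2]=2 ≤ 7 → i=0, swap nums[0],nums[2] → [2, 13, 14, 1, 11, 4, 3, 9, 17, 16, 10, 6, 7]
j=3: nums[3]=1 ≤ 7 → i=1, swap nums[1],nums[3] → [2, 1, 14, 13, 11, 4, 3, 9, 17, 16, 10, 6, 7]
j=4: nums[4]=11 > 7 → no swap
j=5: nums[5]=4 ≤ 7 → i=2, swap nums[2],nums[5] → [2, 1, 4, 13, 11, 14, 3, 9, 17, 16, 10, 6, 7]
j=6: nums[6]=3 ≤ 7 → i=3, swap nums[3],nums[6] → [2, 1, 4, 3, 11, 14, 13, 9, 17, 16, 10, 6, 7]
j=7: nums[7]=9 > 7 → no swap
j=8: nums[8]=17 > 7 → no swap
j=9: nums[9]=16 > 7 → no swap
j=10: nums[10]=10 > 7 → no swap
j=11: nums[11]=6 ≤ 7 → i=4, swap nums[4],nums[11] → [2, 1, 4, 3, 6, 14, 13, 9, 17, 16, 10, 11, 7]
final swap nums[5],nums[12] → [2, 1, 4, 3, 6, 7, 13, 9, 17, 16, 10, 11, 14]; return 5
p = 5; k-1 = 6 > 5 ⇒ right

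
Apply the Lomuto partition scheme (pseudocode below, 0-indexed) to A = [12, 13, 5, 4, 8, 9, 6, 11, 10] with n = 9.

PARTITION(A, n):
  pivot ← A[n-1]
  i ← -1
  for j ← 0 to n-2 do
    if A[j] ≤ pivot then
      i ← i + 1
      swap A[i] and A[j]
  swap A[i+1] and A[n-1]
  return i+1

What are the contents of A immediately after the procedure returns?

pivot=10, i=-1
j=0: 12>10, skip
j=1: 13>10, skip
j=2: 5≤10, i=0, swap(0,2) ⇒ [5, 13, 12, 4, 8, 9, 6, 11, 10]
j=3: 4≤10, i=1, swap(1,3) ⇒ [5, 4, 12, 13, 8, 9, 6, 11, 10]
j=4: 8≤10, i=2, swap(2,4) ⇒ [5, 4, 8, 13, 12, 9, 6, 11, 10]
j=5: 9≤10, i=3, swap(3,5) ⇒ [5, 4, 8, 9, 12, 13, 6, 11, 10]
j=6: 6≤10, i=4, swap(4,6) ⇒ [5, 4, 8, 9, 6, 13, 12, 11, 10]
j=7: 11>10, skip
swap(5,8) ⇒ [5, 4, 8, 9, 6, 10, 12, 11, 13]; return 5

[5, 4, 8, 9, 6, 10, 12, 11, 13]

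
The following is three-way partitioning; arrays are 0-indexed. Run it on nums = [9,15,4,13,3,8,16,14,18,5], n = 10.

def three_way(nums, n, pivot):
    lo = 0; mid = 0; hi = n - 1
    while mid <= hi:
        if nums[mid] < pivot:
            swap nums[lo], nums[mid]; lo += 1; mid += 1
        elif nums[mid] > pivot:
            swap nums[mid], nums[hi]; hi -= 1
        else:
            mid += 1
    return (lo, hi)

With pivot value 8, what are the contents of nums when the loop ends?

lo=0 mid=0 hi=9
9>8: swap(0,9), hi=8 ⇒ [5,15,4,13,3,8,16,14,18,9]
5<8: swap(0,0), lo=1 mid=1 ⇒ [5,15,4,13,3,8,16,14,18,9]
15>8: swap(1,8), hi=7 ⇒ [5,18,4,13,3,8,16,14,15,9]
18>8: swap(1,7), hi=6 ⇒ [5,14,4,13,3,8,16,18,15,9]
14>8: swap(1,6), hi=5 ⇒ [5,16,4,13,3,8,14,18,15,9]
16>8: swap(1,5), hi=4 ⇒ [5,8,4,13,3,16,14,18,15,9]
8=8: mid=2
4<8: swap(1,2), lo=2 mid=3 ⇒ [5,4,8,13,3,16,14,18,15,9]
13>8: swap(3,4), hi=3 ⇒ [5,4,8,3,13,16,14,18,15,9]
3<8: swap(2,3), lo=3 mid=4 ⇒ [5,4,3,8,13,16,14,18,15,9]
done. lo=3 hi=3; nums=[5,4,3,8,13,16,14,18,15,9]

[5,4,3,8,13,16,14,18,15,9]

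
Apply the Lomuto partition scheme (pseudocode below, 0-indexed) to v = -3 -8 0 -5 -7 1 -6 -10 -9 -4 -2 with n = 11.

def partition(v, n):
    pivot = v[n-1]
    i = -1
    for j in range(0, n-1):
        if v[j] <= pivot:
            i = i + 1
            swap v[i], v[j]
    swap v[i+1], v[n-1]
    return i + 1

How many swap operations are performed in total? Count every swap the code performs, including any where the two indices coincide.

9

pivot = v[10] = -2; i = -1
j=0: v[0]=-3 ≤ -2 → i=0, swap v[0],v[0] (no change) → -3 -8 0 -5 -7 1 -6 -10 -9 -4 -2
j=1: v[1]=-8 ≤ -2 → i=1, swap v[1],v[1] (no change) → -3 -8 0 -5 -7 1 -6 -10 -9 -4 -2
j=2: v[2]=0 > -2 → no swap
j=3: v[3]=-5 ≤ -2 → i=2, swap v[2],v[3] → -3 -8 -5 0 -7 1 -6 -10 -9 -4 -2
j=4: v[4]=-7 ≤ -2 → i=3, swap v[3],v[4] → -3 -8 -5 -7 0 1 -6 -10 -9 -4 -2
j=5: v[5]=1 > -2 → no swap
j=6: v[6]=-6 ≤ -2 → i=4, swap v[4],v[6] → -3 -8 -5 -7 -6 1 0 -10 -9 -4 -2
j=7: v[7]=-10 ≤ -2 → i=5, swap v[5],v[7] → -3 -8 -5 -7 -6 -10 0 1 -9 -4 -2
j=8: v[8]=-9 ≤ -2 → i=6, swap v[6],v[8] → -3 -8 -5 -7 -6 -10 -9 1 0 -4 -2
j=9: v[9]=-4 ≤ -2 → i=7, swap v[7],v[9] → -3 -8 -5 -7 -6 -10 -9 -4 0 1 -2
final swap v[8],v[10] → -3 -8 -5 -7 -6 -10 -9 -4 -2 1 0; return 8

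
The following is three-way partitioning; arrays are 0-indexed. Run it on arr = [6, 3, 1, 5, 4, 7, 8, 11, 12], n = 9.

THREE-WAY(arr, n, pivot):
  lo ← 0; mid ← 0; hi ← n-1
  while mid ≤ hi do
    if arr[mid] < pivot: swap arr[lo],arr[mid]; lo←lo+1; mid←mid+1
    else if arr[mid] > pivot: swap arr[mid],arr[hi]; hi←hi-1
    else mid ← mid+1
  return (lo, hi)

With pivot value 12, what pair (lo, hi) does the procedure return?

pivot = 12; lo=0, mid=0, hi=8
arr[mid]=6<12: swap arr[0],arr[0]; lo=1,mid=1 → [6, 3, 1, 5, 4, 7, 8, 11, 12]
arr[mid]=3<12: swap arr[1],arr[1]; lo=2,mid=2 → [6, 3, 1, 5, 4, 7, 8, 11, 12]
arr[mid]=1<12: swap arr[2],arr[2]; lo=3,mid=3 → [6, 3, 1, 5, 4, 7, 8, 11, 12]
arr[mid]=5<12: swap arr[3],arr[3]; lo=4,mid=4 → [6, 3, 1, 5, 4, 7, 8, 11, 12]
arr[mid]=4<12: swap arr[4],arr[4]; lo=5,mid=5 → [6, 3, 1, 5, 4, 7, 8, 11, 12]
arr[mid]=7<12: swap arr[5],arr[5]; lo=6,mid=6 → [6, 3, 1, 5, 4, 7, 8, 11, 12]
arr[mid]=8<12: swap arr[6],arr[6]; lo=7,mid=7 → [6, 3, 1, 5, 4, 7, 8, 11, 12]
arr[mid]=11<12: swap arr[7],arr[7]; lo=8,mid=8 → [6, 3, 1, 5, 4, 7, 8, 11, 12]
arr[mid]=12=12: mid=9
end: lo=8, hi=8; arr = [6, 3, 1, 5, 4, 7, 8, 11, 12]

(8, 8)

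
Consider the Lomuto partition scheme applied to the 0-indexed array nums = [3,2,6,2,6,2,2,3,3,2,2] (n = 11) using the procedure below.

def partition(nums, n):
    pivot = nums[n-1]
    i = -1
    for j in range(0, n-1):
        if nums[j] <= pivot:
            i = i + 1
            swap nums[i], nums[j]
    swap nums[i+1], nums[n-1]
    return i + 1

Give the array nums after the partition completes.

pivot=2, i=-1
j=0: 3>2, skip
j=1: 2≤2, i=0, swap(0,1) ⇒ [2,3,6,2,6,2,2,3,3,2,2]
j=2: 6>2, skip
j=3: 2≤2, i=1, swap(1,3) ⇒ [2,2,6,3,6,2,2,3,3,2,2]
j=4: 6>2, skip
j=5: 2≤2, i=2, swap(2,5) ⇒ [2,2,2,3,6,6,2,3,3,2,2]
j=6: 2≤2, i=3, swap(3,6) ⇒ [2,2,2,2,6,6,3,3,3,2,2]
j=7: 3>2, skip
j=8: 3>2, skip
j=9: 2≤2, i=4, swap(4,9) ⇒ [2,2,2,2,2,6,3,3,3,6,2]
swap(5,10) ⇒ [2,2,2,2,2,2,3,3,3,6,6]; return 5

[2,2,2,2,2,2,3,3,3,6,6]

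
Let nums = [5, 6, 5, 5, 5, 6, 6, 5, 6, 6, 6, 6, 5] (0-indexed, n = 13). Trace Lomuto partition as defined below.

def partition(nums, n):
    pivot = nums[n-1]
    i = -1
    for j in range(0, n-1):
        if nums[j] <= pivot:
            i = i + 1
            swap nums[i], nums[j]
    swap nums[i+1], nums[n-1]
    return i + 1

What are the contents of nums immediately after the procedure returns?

[5, 5, 5, 5, 5, 5, 6, 6, 6, 6, 6, 6, 6]

pivot = nums[12] = 5; i = -1
j=0: nums[0]=5 ≤ 5 → i=0, swap nums[0],nums[0] (no change) → [5, 6, 5, 5, 5, 6, 6, 5, 6, 6, 6, 6, 5]
j=1: nums[1]=6 > 5 → no swap
j=2: nums[2]=5 ≤ 5 → i=1, swap nums[1],nums[2] → [5, 5, 6, 5, 5, 6, 6, 5, 6, 6, 6, 6, 5]
j=3: nums[3]=5 ≤ 5 → i=2, swap nums[2],nums[3] → [5, 5, 5, 6, 5, 6, 6, 5, 6, 6, 6, 6, 5]
j=4: nums[4]=5 ≤ 5 → i=3, swap nums[3],nums[4] → [5, 5, 5, 5, 6, 6, 6, 5, 6, 6, 6, 6, 5]
j=5: nums[5]=6 > 5 → no swap
j=6: nums[6]=6 > 5 → no swap
j=7: nums[7]=5 ≤ 5 → i=4, swap nums[4],nums[7] → [5, 5, 5, 5, 5, 6, 6, 6, 6, 6, 6, 6, 5]
j=8: nums[8]=6 > 5 → no swap
j=9: nums[9]=6 > 5 → no swap
j=10: nums[10]=6 > 5 → no swap
j=11: nums[11]=6 > 5 → no swap
final swap nums[5],nums[12] → [5, 5, 5, 5, 5, 5, 6, 6, 6, 6, 6, 6, 6]; return 5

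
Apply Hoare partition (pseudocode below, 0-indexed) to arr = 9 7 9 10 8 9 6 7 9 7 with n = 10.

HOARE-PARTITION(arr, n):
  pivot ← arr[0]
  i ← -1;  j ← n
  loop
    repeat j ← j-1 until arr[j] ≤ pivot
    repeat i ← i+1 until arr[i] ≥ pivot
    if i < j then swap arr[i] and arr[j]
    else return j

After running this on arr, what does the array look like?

7 7 9 7 8 6 9 10 9 9

pivot = arr[0] = 9; i = -1, j = 10
j→9 (arr[9]=7≤9), i→0 (arr[0]=9≥9); i<j, swap → 7 7 9 10 8 9 6 7 9 9
j→8 (arr[8]=9≤9), i→2 (arr[2]=9≥9); i<j, swap → 7 7 9 10 8 9 6 7 9 9
j→7 (arr[7]=7≤9), i→3 (arr[3]=10≥9); i<j, swap → 7 7 9 7 8 9 6 10 9 9
j→6 (arr[6]=6≤9), i→5 (arr[5]=9≥9); i<j, swap → 7 7 9 7 8 6 9 10 9 9
j→5, i→6; i≥j, return j=5. arr = 7 7 9 7 8 6 9 10 9 9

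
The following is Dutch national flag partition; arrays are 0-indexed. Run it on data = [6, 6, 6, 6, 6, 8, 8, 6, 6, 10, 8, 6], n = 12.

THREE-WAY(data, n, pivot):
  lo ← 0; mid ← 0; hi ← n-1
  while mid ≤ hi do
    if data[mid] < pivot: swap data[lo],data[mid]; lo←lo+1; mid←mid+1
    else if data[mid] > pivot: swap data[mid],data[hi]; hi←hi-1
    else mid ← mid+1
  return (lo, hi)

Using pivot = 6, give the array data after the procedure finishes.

[6, 6, 6, 6, 6, 6, 6, 6, 10, 8, 8, 8]

pivot = 6; lo=0, mid=0, hi=11
data[mid]=6=6: mid=1
data[mid]=6=6: mid=2
data[mid]=6=6: mid=3
data[mid]=6=6: mid=4
data[mid]=6=6: mid=5
data[mid]=8>6: swap data[5],data[11]; hi=10 → [6, 6, 6, 6, 6, 6, 8, 6, 6, 10, 8, 8]
data[mid]=6=6: mid=6
data[mid]=8>6: swap data[6],data[10]; hi=9 → [6, 6, 6, 6, 6, 6, 8, 6, 6, 10, 8, 8]
data[mid]=8>6: swap data[6],data[9]; hi=8 → [6, 6, 6, 6, 6, 6, 10, 6, 6, 8, 8, 8]
data[mid]=10>6: swap data[6],data[8]; hi=7 → [6, 6, 6, 6, 6, 6, 6, 6, 10, 8, 8, 8]
data[mid]=6=6: mid=7
data[mid]=6=6: mid=8
end: lo=0, hi=7; data = [6, 6, 6, 6, 6, 6, 6, 6, 10, 8, 8, 8]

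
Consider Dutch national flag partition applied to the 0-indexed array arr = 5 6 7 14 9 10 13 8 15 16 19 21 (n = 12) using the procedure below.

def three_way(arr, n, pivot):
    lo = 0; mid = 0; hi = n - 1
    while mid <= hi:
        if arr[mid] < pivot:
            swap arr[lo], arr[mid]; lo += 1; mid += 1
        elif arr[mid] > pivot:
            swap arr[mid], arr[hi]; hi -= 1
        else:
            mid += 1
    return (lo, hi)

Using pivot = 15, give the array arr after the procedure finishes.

5 6 7 14 9 10 13 8 15 19 21 16

lo=0 mid=0 hi=11
5<15: swap(0,0), lo=1 mid=1 ⇒ 5 6 7 14 9 10 13 8 15 16 19 21
6<15: swap(1,1), lo=2 mid=2 ⇒ 5 6 7 14 9 10 13 8 15 16 19 21
7<15: swap(2,2), lo=3 mid=3 ⇒ 5 6 7 14 9 10 13 8 15 16 19 21
14<15: swap(3,3), lo=4 mid=4 ⇒ 5 6 7 14 9 10 13 8 15 16 19 21
9<15: swap(4,4), lo=5 mid=5 ⇒ 5 6 7 14 9 10 13 8 15 16 19 21
10<15: swap(5,5), lo=6 mid=6 ⇒ 5 6 7 14 9 10 13 8 15 16 19 21
13<15: swap(6,6), lo=7 mid=7 ⇒ 5 6 7 14 9 10 13 8 15 16 19 21
8<15: swap(7,7), lo=8 mid=8 ⇒ 5 6 7 14 9 10 13 8 15 16 19 21
15=15: mid=9
16>15: swap(9,11), hi=10 ⇒ 5 6 7 14 9 10 13 8 15 21 19 16
21>15: swap(9,10), hi=9 ⇒ 5 6 7 14 9 10 13 8 15 19 21 16
19>15: swap(9,9), hi=8 ⇒ 5 6 7 14 9 10 13 8 15 19 21 16
done. lo=8 hi=8; arr=5 6 7 14 9 10 13 8 15 19 21 16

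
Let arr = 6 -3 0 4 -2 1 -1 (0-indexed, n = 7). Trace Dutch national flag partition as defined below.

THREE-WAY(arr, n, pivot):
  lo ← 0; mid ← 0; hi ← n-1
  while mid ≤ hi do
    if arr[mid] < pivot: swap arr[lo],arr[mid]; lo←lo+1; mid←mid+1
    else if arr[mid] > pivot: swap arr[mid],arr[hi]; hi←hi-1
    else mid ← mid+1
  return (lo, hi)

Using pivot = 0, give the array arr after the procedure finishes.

-1 -3 -2 0 1 4 6

lo=0 mid=0 hi=6
6>0: swap(0,6), hi=5 ⇒ -1 -3 0 4 -2 1 6
-1<0: swap(0,0), lo=1 mid=1 ⇒ -1 -3 0 4 -2 1 6
-3<0: swap(1,1), lo=2 mid=2 ⇒ -1 -3 0 4 -2 1 6
0=0: mid=3
4>0: swap(3,5), hi=4 ⇒ -1 -3 0 1 -2 4 6
1>0: swap(3,4), hi=3 ⇒ -1 -3 0 -2 1 4 6
-2<0: swap(2,3), lo=3 mid=4 ⇒ -1 -3 -2 0 1 4 6
done. lo=3 hi=3; arr=-1 -3 -2 0 1 4 6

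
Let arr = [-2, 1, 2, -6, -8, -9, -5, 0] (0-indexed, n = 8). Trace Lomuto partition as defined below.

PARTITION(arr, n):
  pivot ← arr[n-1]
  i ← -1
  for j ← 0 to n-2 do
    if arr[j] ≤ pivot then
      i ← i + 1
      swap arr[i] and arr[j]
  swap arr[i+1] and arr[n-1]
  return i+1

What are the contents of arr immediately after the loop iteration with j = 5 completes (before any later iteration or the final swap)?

pivot=0, i=-1
j=0: -2≤0, i=0, swap(0,0) ⇒ [-2, 1, 2, -6, -8, -9, -5, 0]
j=1: 1>0, skip
j=2: 2>0, skip
j=3: -6≤0, i=1, swap(1,3) ⇒ [-2, -6, 2, 1, -8, -9, -5, 0]
j=4: -8≤0, i=2, swap(2,4) ⇒ [-2, -6, -8, 1, 2, -9, -5, 0]
j=5: -9≤0, i=3, swap(3,5) ⇒ [-2, -6, -8, -9, 2, 1, -5, 0]
(after j=5) arr = [-2, -6, -8, -9, 2, 1, -5, 0]

[-2, -6, -8, -9, 2, 1, -5, 0]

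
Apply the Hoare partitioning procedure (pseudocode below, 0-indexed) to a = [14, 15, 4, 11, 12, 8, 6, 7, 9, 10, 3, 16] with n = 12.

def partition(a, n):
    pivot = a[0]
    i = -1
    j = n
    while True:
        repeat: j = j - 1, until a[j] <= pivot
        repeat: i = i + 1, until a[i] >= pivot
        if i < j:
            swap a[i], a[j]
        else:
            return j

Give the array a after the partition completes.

pivot = a[0] = 14; i = -1, j = 12
j→10 (a[10]=3≤14), i→0 (a[0]=14≥14); i<j, swap → [3, 15, 4, 11, 12, 8, 6, 7, 9, 10, 14, 16]
j→9 (a[9]=10≤14), i→1 (a[1]=15≥14); i<j, swap → [3, 10, 4, 11, 12, 8, 6, 7, 9, 15, 14, 16]
j→8, i→9; i≥j, return j=8. a = [3, 10, 4, 11, 12, 8, 6, 7, 9, 15, 14, 16]

[3, 10, 4, 11, 12, 8, 6, 7, 9, 15, 14, 16]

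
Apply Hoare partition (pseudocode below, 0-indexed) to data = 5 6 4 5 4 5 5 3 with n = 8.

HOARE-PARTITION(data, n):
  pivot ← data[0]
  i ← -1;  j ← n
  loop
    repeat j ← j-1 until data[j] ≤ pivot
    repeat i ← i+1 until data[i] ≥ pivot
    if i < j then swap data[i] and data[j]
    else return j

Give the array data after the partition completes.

pivot=5
j stops at 7 (3), i stops at 0 (5); swap ⇒ 3 6 4 5 4 5 5 5
j stops at 6 (5), i stops at 1 (6); swap ⇒ 3 5 4 5 4 5 6 5
j stops at 5 (5), i stops at 3 (5); swap ⇒ 3 5 4 5 4 5 6 5
j stops at 4, i stops at 5; i≥j ⇒ return 4. data=3 5 4 5 4 5 6 5

3 5 4 5 4 5 6 5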